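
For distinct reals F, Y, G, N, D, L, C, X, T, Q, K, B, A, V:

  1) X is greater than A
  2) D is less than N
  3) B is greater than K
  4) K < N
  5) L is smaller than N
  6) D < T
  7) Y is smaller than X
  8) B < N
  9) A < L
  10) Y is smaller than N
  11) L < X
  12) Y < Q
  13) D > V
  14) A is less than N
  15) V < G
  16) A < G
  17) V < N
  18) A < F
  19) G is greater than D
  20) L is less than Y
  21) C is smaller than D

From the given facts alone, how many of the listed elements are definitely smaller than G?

From G the given relations immediately reach V, D, A.
From those, C — 4 in total.
No other element is forced below G by the given relations, so the count is 4.

4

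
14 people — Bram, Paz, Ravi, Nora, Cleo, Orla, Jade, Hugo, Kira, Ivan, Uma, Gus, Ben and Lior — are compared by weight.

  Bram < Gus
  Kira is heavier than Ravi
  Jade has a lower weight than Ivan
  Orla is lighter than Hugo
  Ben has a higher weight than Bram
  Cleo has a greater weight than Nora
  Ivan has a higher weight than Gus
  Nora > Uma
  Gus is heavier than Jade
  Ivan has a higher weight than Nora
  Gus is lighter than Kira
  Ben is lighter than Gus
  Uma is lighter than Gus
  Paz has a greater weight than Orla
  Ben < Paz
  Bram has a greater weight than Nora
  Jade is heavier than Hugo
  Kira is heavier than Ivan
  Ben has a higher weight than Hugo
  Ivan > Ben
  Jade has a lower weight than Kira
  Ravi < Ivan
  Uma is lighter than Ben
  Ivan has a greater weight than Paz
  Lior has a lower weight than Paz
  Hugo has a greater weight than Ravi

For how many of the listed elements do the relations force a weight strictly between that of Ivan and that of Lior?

1

Chaining upward from Lior reaches: Paz, Kira.
Chaining downward from Ivan reaches: Orla, Ravi, Uma, Nora, Hugo, Jade, Bram, Ben, Paz, Gus.
Strictly between Lior and Ivan are those in both lists: Paz — 1 element.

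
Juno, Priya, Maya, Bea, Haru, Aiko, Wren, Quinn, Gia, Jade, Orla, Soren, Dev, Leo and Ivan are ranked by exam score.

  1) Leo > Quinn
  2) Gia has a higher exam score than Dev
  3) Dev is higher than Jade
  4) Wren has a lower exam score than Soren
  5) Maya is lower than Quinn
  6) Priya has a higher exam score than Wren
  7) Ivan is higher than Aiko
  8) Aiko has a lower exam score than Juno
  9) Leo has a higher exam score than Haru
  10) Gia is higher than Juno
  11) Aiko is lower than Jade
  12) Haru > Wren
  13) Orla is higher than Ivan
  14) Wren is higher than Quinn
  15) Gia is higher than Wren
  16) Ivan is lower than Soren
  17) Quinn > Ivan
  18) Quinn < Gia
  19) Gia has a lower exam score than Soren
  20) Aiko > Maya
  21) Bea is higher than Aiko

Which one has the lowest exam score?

Maya

Chaining upward from Maya: directly above it, Aiko, Quinn; then Jade, Ivan, Juno, Wren, Bea, Leo, Gia; then Orla, Dev, Haru, Soren, Priya.
That covers every other element, and nothing is given below Maya, so Maya is the lowest exam score.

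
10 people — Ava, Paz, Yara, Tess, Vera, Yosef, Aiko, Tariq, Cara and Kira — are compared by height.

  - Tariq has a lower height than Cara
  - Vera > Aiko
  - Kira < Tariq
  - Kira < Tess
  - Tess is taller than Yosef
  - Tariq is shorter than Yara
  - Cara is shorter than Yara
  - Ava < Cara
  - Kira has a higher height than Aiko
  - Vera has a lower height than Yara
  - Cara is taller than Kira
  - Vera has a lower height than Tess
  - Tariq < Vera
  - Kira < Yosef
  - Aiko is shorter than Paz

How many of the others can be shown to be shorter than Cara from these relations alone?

The elements the relations force below Cara are Aiko, Kira, Tariq, Ava — no chain reaches any other.
That is 4.

4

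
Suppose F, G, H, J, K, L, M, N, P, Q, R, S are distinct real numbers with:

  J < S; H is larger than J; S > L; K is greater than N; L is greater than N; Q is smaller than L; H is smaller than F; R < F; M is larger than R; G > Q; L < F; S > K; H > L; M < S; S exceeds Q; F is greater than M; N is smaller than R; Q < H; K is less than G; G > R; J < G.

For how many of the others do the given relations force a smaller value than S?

Directly below S: Q, L, J, K, M.
One step further: N, R (7 so far).
Nothing else is reachable below S; 7 in all.

7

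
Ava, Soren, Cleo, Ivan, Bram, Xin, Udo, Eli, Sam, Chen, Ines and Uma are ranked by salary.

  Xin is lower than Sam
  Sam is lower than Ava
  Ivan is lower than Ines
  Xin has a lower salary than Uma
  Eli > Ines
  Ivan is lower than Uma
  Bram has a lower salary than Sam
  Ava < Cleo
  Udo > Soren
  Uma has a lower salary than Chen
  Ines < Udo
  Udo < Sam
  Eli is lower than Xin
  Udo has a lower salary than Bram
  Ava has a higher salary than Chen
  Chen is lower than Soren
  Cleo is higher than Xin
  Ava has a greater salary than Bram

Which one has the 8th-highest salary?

Uma

Piecing the relations together gives one ordering: Ivan < Ines < Eli < Xin < Uma < Chen < Soren < Udo < Bram < Sam < Ava < Cleo.
Counting 8 from the largest end gives Uma.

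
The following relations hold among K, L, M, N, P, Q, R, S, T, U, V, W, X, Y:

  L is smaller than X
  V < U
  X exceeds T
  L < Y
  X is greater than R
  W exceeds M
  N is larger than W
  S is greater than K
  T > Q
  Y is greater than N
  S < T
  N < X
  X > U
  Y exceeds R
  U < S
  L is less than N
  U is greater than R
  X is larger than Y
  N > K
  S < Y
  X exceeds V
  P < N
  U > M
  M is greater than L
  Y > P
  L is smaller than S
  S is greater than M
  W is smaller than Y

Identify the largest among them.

X

Chaining downward from X: directly below it, L, R, V, U, N, T, Y; then M, K, Q, P, W, S.
That covers every other element, and nothing is given above X, so X is the largest.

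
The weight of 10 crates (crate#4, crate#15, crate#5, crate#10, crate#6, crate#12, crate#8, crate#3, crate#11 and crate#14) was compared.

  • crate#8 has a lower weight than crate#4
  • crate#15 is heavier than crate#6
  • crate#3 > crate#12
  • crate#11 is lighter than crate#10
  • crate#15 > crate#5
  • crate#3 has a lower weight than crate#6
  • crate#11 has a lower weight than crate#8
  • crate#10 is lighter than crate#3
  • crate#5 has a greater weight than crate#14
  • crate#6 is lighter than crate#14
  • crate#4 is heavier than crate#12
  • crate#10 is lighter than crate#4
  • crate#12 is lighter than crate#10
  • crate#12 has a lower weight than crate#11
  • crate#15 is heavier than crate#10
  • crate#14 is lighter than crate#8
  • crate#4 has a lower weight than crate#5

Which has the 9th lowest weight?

crate#5

Chaining the given pairs: crate#12 < crate#11 < crate#10 < crate#3 < crate#6 < crate#14 < crate#8 < crate#4 < crate#5 < crate#15.
Counting 9 from the smallest end gives crate#5.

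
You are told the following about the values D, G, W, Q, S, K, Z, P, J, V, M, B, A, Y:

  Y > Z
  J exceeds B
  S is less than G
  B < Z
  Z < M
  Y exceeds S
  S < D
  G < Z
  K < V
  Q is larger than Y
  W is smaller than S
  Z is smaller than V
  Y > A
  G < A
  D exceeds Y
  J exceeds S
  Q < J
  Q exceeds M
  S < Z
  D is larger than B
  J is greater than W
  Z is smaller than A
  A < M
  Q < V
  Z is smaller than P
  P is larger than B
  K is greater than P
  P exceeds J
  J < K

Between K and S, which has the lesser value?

S < G < Z < A < Y < Q < J < P < K, by transitivity through G, Z, A, Y, Q, J, P.
So S < K; S is the smaller of the two.

S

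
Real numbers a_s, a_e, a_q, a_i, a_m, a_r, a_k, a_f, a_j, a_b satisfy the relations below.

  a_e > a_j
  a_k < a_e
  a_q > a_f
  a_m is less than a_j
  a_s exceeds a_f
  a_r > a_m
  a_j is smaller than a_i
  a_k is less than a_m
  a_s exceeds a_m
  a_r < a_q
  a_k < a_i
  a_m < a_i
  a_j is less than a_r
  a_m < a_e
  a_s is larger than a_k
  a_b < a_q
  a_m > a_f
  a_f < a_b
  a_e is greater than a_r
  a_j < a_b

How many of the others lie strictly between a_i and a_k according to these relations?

2

The relations place a_k below a_i. An element lies strictly between them when it is forced above a_k and also forced below a_i.
Above a_k: {a_m, a_j, a_r, a_s, a_b, a_e, a_q}. Below a_i: {a_f, a_m, a_j}.
Intersection: {a_m, a_j} — 2.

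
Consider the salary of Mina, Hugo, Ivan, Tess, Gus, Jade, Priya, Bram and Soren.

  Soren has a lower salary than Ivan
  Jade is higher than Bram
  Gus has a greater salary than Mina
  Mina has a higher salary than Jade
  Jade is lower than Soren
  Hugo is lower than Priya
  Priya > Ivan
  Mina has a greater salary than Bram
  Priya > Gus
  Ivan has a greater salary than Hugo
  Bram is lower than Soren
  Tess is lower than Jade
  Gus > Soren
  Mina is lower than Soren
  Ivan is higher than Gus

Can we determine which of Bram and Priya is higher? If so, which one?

Priya

Following the relations from Bram: Bram < Jade < Mina < Soren < Gus < Ivan < Priya.
So Priya is higher.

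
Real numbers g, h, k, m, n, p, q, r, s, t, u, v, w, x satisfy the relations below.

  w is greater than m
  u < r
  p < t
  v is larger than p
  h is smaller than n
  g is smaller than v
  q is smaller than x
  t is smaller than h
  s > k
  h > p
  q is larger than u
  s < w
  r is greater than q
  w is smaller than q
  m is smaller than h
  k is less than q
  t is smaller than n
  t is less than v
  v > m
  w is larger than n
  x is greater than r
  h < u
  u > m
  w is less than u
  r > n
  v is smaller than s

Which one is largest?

x

Chaining downward from x: directly below it, q, r; then n, k, w, u; then m, t, h, s; then p, v; then g.
That covers every other element, and nothing is given above x, so x is the largest.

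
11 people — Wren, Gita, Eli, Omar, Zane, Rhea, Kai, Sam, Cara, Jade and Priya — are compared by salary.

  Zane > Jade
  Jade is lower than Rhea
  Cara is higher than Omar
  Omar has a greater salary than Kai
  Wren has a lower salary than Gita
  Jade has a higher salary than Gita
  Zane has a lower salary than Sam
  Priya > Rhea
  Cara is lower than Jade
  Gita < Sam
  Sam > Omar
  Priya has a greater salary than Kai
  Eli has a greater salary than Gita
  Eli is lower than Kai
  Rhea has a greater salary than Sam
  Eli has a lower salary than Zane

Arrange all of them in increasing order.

Wren < Gita < Eli < Kai < Omar < Cara < Jade < Zane < Sam < Rhea < Priya

Nothing is placed below Wren, so it is least; from there Wren < Gita; Gita < Eli; Eli < Kai; Kai < Omar; Omar < Cara; Cara < Jade; Jade < Zane; Zane < Sam; Sam < Rhea; Rhea < Priya, each given directly.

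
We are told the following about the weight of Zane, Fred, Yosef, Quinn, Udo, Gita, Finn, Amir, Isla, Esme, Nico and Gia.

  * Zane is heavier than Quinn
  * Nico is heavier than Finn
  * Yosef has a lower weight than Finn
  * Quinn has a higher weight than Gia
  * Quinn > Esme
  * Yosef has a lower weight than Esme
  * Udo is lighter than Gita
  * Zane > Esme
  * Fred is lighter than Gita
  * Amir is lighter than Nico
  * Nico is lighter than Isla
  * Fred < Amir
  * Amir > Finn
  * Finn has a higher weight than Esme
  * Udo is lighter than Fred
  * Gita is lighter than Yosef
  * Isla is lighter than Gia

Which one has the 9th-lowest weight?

The consecutive relations fix a unique order: Udo < Fred < Gita < Yosef < Esme < Finn < Amir < Nico < Isla < Gia < Quinn < Zane.
The 9th smallest is Isla.

Isla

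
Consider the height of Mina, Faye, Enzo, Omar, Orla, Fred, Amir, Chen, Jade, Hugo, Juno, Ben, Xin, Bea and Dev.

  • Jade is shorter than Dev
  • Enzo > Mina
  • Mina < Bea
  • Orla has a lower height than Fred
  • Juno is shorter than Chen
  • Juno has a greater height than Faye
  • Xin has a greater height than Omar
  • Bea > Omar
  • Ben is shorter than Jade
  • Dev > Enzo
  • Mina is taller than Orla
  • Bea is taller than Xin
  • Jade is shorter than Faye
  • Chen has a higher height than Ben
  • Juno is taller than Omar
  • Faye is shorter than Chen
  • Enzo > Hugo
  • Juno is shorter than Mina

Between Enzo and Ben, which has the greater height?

Following the relations from Ben: Ben < Jade < Faye < Juno < Mina < Enzo.
So Ben < Enzo; Enzo is the taller of the two.

Enzo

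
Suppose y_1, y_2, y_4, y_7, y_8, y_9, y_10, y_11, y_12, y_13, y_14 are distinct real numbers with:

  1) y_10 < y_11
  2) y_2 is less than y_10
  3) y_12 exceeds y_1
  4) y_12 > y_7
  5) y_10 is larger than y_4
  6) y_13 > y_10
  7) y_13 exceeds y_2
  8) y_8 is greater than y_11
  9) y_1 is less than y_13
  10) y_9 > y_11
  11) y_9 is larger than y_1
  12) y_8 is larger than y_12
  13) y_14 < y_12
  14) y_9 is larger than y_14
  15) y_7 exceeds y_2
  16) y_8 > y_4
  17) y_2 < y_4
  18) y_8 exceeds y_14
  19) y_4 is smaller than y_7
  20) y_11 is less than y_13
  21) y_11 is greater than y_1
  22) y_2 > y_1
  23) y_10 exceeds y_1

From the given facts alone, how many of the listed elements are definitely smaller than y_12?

5

The elements the relations force below y_12 are y_1, y_14, y_2, y_4, y_7 — no chain reaches any other.
That is 5.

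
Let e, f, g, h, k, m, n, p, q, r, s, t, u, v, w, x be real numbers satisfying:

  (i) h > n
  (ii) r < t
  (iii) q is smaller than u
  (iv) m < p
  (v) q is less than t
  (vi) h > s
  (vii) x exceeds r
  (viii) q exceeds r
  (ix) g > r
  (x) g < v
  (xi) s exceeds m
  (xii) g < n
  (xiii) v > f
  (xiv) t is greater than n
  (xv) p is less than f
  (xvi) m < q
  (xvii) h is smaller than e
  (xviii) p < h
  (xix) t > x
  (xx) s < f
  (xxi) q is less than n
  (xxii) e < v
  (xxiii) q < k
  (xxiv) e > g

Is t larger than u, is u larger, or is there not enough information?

Following every chain through t: below t we get r, m, q, g, x, n.
u is not reached, and no chain runs the other way from u to t.
So the given relations leave the order of t and u undetermined.

undetermined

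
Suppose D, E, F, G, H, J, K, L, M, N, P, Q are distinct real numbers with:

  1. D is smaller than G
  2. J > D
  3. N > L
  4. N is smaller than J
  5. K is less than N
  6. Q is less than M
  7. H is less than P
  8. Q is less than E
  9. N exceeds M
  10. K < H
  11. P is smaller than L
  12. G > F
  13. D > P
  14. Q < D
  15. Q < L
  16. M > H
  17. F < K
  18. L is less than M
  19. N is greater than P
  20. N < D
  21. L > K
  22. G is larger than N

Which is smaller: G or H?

H

Following the relations from H: H < P < L < M < N < D < G.
So H < G; H is the smaller of the two.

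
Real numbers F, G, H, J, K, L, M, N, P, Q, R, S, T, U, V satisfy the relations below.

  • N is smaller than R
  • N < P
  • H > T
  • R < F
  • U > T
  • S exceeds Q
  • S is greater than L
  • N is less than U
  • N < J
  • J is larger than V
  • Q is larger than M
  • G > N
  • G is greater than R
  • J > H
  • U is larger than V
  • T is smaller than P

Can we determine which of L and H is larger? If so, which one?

Following every chain through L: above L we get S.
H is not reached, and no chain runs the other way from H to L.
So the given relations leave the order of L and H undetermined.

undetermined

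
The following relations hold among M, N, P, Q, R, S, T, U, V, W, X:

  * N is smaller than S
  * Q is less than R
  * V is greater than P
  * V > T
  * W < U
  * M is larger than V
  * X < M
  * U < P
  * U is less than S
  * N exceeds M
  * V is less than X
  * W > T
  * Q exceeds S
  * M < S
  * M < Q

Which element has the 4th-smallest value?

The consecutive relations fix a unique order: T < W < U < P < V < X < M < N < S < Q < R.
Counting 4 from the smallest end gives P.

P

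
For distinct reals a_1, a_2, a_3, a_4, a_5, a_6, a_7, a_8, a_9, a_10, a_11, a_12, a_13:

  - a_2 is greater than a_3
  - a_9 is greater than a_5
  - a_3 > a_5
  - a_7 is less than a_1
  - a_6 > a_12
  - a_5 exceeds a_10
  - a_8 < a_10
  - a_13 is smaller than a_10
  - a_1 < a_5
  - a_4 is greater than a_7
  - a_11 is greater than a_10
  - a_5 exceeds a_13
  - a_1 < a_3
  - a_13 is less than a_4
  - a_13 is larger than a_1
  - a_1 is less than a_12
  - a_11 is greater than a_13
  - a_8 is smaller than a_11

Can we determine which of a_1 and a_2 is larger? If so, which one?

a_1 < a_13 < a_10 < a_5 < a_3 < a_2, by transitivity through a_13, a_10, a_5, a_3.
So a_2 is larger.

a_2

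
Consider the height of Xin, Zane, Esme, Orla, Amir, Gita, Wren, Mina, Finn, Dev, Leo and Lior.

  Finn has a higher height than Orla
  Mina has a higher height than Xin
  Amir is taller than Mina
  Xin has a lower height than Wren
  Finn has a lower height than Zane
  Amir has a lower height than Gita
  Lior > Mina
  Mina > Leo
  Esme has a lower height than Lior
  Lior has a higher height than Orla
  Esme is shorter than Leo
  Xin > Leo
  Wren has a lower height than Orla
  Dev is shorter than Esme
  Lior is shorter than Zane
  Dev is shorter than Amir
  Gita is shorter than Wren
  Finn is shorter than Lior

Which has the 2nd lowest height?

Esme

Chaining the given pairs: Dev < Esme < Leo < Xin < Mina < Amir < Gita < Wren < Orla < Finn < Lior < Zane.
Counting 2 from the smallest end gives Esme.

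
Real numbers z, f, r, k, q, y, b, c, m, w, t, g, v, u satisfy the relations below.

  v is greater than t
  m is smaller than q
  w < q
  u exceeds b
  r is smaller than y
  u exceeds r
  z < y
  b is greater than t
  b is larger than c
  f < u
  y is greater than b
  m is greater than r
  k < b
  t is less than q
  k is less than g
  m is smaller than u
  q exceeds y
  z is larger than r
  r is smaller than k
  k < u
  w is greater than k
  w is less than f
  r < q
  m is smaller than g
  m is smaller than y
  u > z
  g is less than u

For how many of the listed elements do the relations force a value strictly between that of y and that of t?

1

The relations place t below y. An element lies strictly between them when it is forced above t and also forced below y.
Above t: {b, v, q, u}. Below y: {r, c, m, k, b, z}.
Intersection: {b} — 1.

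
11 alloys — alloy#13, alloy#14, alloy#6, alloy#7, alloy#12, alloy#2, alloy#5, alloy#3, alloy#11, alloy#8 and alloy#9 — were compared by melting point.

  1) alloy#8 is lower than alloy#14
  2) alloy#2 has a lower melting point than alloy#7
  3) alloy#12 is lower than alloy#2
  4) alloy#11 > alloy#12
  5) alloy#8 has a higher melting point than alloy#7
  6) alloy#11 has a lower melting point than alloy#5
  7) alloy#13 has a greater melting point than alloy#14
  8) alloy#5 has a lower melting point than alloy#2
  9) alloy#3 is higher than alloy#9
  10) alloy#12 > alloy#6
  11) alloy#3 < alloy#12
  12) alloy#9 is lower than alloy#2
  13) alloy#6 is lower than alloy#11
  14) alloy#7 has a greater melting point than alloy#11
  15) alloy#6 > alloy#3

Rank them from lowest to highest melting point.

Nothing is placed below alloy#9, so it is least; from there alloy#9 < alloy#3; alloy#3 < alloy#6; alloy#6 < alloy#12; alloy#12 < alloy#11; alloy#11 < alloy#5; alloy#5 < alloy#2; alloy#2 < alloy#7; alloy#7 < alloy#8; alloy#8 < alloy#14; alloy#14 < alloy#13, each given directly.

alloy#9 < alloy#3 < alloy#6 < alloy#12 < alloy#11 < alloy#5 < alloy#2 < alloy#7 < alloy#8 < alloy#14 < alloy#13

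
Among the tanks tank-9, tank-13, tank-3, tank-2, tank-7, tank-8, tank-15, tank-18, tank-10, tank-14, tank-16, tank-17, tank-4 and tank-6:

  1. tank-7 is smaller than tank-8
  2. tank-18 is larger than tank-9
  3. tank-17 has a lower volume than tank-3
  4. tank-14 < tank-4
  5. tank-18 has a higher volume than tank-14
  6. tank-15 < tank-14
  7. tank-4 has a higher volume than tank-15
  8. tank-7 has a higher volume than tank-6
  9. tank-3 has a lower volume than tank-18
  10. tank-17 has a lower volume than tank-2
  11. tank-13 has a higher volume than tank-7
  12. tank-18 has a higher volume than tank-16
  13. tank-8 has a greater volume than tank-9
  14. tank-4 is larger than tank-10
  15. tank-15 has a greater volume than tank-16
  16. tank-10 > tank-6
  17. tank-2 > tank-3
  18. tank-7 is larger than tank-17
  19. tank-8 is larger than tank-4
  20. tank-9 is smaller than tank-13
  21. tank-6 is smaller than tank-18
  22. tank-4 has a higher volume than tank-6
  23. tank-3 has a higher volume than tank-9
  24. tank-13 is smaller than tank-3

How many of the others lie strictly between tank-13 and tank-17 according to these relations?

1

The relations place tank-17 below tank-13. An element lies strictly between them when it is forced above tank-17 and also forced below tank-13.
Above tank-17: {tank-7, tank-3, tank-18, tank-2, tank-8}. Below tank-13: {tank-6, tank-9, tank-7}.
Intersection: {tank-7} — 1.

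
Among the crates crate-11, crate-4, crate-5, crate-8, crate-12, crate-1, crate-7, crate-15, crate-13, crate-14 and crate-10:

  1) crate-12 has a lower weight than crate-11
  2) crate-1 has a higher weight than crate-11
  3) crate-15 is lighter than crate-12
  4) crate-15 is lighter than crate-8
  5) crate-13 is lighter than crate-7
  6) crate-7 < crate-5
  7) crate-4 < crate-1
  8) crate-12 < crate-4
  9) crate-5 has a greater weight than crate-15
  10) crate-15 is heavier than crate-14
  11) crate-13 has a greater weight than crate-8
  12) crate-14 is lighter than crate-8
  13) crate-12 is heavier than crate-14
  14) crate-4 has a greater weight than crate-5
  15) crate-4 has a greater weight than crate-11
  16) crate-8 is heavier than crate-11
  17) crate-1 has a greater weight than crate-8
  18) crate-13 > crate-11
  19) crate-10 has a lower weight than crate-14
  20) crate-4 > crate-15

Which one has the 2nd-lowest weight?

crate-14

Piecing the relations together gives one ordering: crate-10 < crate-14 < crate-15 < crate-12 < crate-11 < crate-8 < crate-13 < crate-7 < crate-5 < crate-4 < crate-1.
The 2nd smallest is crate-14.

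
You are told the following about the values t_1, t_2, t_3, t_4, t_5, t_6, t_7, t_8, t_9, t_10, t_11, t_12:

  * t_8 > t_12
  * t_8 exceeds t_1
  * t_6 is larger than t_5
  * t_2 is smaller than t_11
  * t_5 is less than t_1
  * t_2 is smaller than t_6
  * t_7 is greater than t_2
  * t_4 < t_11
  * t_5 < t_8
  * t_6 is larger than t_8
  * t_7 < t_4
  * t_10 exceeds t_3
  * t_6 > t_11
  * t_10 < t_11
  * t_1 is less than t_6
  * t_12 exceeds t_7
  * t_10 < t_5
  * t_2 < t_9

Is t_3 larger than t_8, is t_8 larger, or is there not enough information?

t_8

Following the relations from t_3: t_3 < t_10 < t_5 < t_1 < t_8.
So t_8 is larger.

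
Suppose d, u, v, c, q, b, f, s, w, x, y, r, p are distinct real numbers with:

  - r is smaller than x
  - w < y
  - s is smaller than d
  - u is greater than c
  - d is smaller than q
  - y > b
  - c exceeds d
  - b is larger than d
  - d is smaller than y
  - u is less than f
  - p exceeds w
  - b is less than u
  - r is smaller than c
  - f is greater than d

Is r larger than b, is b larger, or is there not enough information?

undetermined

Following every chain through b: above b we get y, u, f; below b we get s, d.
r is not reached, and no chain runs the other way from r to b.
So the given relations leave the order of b and r undetermined.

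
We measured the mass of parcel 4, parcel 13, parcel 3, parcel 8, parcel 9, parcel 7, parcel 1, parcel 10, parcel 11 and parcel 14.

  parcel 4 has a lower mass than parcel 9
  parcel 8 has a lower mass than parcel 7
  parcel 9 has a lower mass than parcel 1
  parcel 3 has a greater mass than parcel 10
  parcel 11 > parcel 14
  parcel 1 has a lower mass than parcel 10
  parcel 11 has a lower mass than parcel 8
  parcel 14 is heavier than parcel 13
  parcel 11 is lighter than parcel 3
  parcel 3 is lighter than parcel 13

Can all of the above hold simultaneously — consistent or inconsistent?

inconsistent

Chaining the given relations yields parcel 3 < parcel 13 < parcel 14 < parcel 11, so parcel 3 < parcel 11. But one relation states parcel 11 < parcel 3. These cannot both hold.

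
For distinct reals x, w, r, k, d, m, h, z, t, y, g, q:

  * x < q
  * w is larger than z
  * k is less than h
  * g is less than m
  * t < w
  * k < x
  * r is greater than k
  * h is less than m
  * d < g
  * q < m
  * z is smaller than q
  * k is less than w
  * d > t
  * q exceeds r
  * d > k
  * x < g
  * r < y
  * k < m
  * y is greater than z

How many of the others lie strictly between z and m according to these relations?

1

The relations place z below m. An element lies strictly between them when it is forced above z and also forced below m.
Above z: {q, y, w}. Below m: {k, r, x, t, h, q, d, g}.
Intersection: {q} — 1.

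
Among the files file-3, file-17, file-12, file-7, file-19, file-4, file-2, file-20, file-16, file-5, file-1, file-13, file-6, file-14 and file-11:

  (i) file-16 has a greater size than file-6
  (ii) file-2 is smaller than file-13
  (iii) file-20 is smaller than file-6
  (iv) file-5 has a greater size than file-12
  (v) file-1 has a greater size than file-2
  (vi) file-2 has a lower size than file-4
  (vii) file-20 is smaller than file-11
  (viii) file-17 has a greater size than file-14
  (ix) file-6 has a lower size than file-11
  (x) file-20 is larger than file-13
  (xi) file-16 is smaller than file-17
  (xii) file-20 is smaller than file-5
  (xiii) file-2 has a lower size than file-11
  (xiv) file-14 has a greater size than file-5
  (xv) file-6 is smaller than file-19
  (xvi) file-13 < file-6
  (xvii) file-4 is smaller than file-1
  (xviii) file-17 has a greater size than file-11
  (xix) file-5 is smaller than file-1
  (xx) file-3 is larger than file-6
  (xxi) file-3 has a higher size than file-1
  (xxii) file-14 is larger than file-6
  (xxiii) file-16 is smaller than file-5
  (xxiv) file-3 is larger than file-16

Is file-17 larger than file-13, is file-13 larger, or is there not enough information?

file-13 < file-20 and file-20 < file-6 give file-13 < file-6.
Then file-6 < file-16 extends the chain to file-16.
With file-16 < file-5: file-13 < file-20 < file-6 < file-16 < file-5.
Then file-5 < file-14 extends the chain to file-14.
With file-14 < file-17: file-13 < file-20 < file-6 < file-16 < file-5 < file-14 < file-17.
So file-17 is larger.

file-17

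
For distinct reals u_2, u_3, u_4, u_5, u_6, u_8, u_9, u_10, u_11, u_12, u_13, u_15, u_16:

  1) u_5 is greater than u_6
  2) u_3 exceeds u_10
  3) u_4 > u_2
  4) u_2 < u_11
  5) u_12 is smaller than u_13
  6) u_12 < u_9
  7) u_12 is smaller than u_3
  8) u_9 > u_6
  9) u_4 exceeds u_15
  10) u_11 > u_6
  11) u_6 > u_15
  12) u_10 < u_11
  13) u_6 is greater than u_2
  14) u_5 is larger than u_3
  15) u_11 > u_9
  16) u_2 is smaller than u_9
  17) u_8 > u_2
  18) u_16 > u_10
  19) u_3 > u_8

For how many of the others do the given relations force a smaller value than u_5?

Directly below u_5: u_6, u_3.
One step further: u_2, u_15, u_10, u_12, u_8 (7 so far).
Nothing else is reachable below u_5; 7 in all.

7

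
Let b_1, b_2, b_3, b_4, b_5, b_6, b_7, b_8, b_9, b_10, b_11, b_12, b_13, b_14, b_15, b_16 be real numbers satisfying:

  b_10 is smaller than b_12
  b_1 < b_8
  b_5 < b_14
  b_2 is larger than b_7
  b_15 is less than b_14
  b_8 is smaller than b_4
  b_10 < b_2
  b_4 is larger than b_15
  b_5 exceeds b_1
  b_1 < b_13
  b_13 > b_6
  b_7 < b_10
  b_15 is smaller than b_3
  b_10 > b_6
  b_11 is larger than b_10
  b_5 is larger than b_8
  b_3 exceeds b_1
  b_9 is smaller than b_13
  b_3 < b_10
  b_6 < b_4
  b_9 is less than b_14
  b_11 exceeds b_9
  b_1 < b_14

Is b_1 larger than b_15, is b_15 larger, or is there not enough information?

Following every chain through b_1: above b_1 we get b_3, b_8, b_5, b_10, b_12, b_2, b_13, b_14, b_11, b_4.
b_15 is not reached, and no chain runs the other way from b_15 to b_1.
So the given relations leave the order of b_1 and b_15 undetermined.

undetermined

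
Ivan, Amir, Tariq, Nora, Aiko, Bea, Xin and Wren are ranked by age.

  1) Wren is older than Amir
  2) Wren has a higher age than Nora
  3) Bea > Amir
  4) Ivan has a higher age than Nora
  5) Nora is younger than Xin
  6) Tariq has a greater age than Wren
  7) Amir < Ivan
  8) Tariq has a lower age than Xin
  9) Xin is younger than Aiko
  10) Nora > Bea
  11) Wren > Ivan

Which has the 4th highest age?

Wren

Chaining the given pairs: Amir < Bea < Nora < Ivan < Wren < Tariq < Xin < Aiko.
The 4th largest is Wren.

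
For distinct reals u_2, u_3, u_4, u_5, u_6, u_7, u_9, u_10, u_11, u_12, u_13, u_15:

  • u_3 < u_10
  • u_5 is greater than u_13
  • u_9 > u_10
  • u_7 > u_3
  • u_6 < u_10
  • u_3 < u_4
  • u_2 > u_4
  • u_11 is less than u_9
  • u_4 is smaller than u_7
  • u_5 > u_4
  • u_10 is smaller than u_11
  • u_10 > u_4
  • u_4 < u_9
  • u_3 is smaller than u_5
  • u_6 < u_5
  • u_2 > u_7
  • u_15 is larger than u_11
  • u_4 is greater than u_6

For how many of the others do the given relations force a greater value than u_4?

7

The elements the relations force above u_4 are u_10, u_7, u_11, u_5, u_9, u_2, u_15 — no chain reaches any other.
That is 7.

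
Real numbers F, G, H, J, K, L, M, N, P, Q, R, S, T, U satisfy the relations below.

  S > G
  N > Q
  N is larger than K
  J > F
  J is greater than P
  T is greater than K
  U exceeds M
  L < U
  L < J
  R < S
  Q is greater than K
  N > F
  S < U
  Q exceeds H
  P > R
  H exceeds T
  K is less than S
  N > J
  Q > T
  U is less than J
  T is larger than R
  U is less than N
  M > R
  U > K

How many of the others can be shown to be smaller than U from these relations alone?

Directly below U: K, S, M, L.
One step further: R, G (6 so far).
No other element is forced below U by the given relations, so the count is 6.

6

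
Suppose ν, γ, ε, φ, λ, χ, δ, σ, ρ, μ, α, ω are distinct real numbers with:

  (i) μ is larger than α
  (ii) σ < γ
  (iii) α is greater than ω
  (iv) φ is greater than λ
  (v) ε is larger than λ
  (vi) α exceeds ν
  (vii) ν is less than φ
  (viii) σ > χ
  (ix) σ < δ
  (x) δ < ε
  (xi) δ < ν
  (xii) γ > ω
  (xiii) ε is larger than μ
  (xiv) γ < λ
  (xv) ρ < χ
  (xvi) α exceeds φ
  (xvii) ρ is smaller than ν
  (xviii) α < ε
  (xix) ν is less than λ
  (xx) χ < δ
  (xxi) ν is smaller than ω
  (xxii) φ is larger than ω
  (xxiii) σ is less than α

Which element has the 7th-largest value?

ω

Piecing the relations together gives one ordering: ρ < χ < σ < δ < ν < ω < γ < λ < φ < α < μ < ε.
The 7th largest is ω.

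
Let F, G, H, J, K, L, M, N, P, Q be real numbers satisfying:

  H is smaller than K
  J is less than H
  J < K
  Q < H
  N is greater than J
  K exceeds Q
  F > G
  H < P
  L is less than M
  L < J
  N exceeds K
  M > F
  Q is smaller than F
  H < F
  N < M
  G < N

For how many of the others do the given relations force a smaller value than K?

Directly below K: Q, J, H.
One step further: L (4 so far).
Nothing else is reachable below K; 4 in all.

4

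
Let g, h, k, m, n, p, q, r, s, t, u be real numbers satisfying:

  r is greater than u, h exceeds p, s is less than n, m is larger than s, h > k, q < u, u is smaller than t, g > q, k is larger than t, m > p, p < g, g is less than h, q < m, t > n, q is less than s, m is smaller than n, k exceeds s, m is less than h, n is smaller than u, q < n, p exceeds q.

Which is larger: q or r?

q < s and s < m give q < m.
With m < n: q < s < m < n.
Then n < u extends the chain to u.
With u < r: q < s < m < n < u < r.
So q < r; r is the larger of the two.

r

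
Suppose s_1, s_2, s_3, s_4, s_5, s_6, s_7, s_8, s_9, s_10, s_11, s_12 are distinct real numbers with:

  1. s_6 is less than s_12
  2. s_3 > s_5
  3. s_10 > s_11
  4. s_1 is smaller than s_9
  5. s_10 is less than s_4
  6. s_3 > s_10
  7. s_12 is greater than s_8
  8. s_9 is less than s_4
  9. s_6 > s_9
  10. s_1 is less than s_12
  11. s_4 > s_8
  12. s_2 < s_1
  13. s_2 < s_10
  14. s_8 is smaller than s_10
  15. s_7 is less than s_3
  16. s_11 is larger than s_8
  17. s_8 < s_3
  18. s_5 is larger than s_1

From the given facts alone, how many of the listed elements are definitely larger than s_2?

8

The elements the relations force above s_2 are s_1, s_9, s_6, s_12, s_10, s_5, s_4, s_3 — no chain reaches any other.
That is 8.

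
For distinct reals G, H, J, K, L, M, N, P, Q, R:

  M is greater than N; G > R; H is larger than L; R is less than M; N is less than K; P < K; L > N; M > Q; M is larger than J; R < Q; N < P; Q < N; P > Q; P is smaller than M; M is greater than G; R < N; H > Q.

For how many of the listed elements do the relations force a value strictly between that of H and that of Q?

2

The relations place Q below H. An element lies strictly between them when it is forced above Q and also forced below H.
Above Q: {N, L, P, M, K}. Below H: {R, N, L}.
Intersection: {N, L} — 2.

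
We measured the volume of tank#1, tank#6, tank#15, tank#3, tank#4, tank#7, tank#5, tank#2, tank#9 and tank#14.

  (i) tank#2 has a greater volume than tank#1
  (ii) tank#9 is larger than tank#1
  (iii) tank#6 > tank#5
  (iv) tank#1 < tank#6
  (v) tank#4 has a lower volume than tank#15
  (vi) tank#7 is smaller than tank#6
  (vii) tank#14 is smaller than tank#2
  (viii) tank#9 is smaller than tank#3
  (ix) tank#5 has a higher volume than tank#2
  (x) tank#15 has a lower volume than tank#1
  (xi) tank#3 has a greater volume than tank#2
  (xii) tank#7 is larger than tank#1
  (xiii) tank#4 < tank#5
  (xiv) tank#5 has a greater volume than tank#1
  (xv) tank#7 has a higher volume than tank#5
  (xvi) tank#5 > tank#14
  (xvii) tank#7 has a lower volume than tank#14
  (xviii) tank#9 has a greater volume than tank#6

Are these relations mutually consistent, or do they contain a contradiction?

inconsistent

We have tank#5 < tank#7 stated directly, yet also tank#7 < tank#14 < tank#2 < tank#5 by chaining the others — so tank#7 < tank#5. Contradiction.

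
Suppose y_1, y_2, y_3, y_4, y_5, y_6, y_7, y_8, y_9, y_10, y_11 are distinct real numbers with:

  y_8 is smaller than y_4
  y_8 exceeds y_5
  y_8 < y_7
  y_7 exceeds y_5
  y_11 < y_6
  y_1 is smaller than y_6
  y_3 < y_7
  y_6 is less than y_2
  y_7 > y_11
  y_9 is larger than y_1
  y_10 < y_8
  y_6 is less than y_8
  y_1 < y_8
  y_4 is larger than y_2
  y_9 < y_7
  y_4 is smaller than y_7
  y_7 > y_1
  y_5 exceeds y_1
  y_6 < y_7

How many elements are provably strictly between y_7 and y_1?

The relations place y_1 below y_7. An element lies strictly between them when it is forced above y_1 and also forced below y_7.
Above y_1: {y_6, y_5, y_2, y_8, y_9, y_4}. Below y_7: {y_11, y_6, y_10, y_5, y_2, y_3, y_8, y_9, y_4}.
Intersection: {y_6, y_5, y_2, y_8, y_9, y_4} — 6.

6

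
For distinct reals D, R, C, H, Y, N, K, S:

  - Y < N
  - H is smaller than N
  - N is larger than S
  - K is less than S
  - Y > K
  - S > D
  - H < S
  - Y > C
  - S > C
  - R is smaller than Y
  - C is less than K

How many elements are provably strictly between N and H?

Chaining upward from H reaches: S.
Chaining downward from N reaches: C, D, K, R, Y, S.
Strictly between H and N are those in both lists: S — 1 element.

1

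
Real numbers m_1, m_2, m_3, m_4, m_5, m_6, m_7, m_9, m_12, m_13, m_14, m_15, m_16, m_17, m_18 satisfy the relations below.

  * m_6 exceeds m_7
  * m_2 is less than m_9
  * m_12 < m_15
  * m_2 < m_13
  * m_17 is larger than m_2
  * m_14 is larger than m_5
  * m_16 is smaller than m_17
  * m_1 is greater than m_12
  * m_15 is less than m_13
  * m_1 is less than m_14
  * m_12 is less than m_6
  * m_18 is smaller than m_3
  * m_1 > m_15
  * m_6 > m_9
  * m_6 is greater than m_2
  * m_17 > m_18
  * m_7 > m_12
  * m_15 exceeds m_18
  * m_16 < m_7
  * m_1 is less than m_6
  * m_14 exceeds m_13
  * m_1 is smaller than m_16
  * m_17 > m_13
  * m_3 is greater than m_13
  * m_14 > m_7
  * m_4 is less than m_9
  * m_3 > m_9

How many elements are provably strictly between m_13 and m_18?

1

The relations place m_18 below m_13. An element lies strictly between them when it is forced above m_18 and also forced below m_13.
Above m_18: {m_15, m_1, m_16, m_3, m_7, m_6, m_14, m_17}. Below m_13: {m_12, m_15, m_2}.
Intersection: {m_15} — 1.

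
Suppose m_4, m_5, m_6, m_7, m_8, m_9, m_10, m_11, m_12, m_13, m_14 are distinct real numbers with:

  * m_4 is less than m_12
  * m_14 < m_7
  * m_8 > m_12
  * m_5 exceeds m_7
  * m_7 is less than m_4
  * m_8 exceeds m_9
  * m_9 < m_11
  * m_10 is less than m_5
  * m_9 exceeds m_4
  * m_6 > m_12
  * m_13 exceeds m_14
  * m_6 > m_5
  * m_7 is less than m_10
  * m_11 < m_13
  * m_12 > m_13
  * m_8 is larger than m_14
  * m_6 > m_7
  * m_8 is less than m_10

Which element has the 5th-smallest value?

m_11

Chaining the given pairs: m_14 < m_7 < m_4 < m_9 < m_11 < m_13 < m_12 < m_8 < m_10 < m_5 < m_6.
Counting 5 from the smallest end gives m_11.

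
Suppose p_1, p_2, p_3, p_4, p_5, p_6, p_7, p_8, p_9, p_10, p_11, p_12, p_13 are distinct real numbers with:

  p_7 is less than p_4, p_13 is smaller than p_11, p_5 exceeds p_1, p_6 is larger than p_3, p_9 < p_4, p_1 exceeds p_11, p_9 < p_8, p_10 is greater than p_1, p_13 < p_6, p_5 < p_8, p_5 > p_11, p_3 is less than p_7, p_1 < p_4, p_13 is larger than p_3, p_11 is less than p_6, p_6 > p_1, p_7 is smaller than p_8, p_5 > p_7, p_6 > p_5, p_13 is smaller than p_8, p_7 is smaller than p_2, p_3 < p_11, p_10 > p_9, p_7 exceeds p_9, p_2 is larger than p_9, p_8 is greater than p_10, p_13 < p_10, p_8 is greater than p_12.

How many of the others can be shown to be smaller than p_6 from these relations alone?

7

Directly below p_6: p_3, p_13, p_11, p_1, p_5.
One step further: p_7 (6 so far).
One step further: p_9 (7 so far).
Nothing else is reachable below p_6; 7 in all.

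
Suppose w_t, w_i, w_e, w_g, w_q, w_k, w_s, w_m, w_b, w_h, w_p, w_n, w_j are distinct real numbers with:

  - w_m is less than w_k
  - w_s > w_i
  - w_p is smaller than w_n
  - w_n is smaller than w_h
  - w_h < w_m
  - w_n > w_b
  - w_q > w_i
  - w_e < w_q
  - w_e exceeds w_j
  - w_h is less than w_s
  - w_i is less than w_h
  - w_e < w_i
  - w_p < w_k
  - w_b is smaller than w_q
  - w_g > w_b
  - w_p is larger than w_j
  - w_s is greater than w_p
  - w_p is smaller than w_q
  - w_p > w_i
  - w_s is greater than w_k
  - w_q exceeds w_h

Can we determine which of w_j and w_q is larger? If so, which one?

Chaining the given relations: w_j < w_e < w_i < w_p < w_n < w_h < w_q.
So w_q is larger.

w_q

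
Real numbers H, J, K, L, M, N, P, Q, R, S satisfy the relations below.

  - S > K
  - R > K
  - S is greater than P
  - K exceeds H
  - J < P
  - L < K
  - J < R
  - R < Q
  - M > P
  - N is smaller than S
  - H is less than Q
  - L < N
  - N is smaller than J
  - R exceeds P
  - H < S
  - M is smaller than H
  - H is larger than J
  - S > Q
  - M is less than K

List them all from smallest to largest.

L < N < J < P < M < H < K < R < Q < S

Each adjacent pair is fixed by a given relation: L < N; N < J; J < P; P < M; M < H; H < K; K < R; R < Q; Q < S. Chaining them end to end gives the full order.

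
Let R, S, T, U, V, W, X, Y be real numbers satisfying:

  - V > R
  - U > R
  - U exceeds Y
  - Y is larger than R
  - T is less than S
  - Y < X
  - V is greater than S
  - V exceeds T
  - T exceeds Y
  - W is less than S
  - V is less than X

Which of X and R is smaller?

R

Link the given pairs in sequence: R < Y; Y < T; T < S; S < V; V < X.
Together: R < Y < T < S < V < X.
So R < X; R is the smaller of the two.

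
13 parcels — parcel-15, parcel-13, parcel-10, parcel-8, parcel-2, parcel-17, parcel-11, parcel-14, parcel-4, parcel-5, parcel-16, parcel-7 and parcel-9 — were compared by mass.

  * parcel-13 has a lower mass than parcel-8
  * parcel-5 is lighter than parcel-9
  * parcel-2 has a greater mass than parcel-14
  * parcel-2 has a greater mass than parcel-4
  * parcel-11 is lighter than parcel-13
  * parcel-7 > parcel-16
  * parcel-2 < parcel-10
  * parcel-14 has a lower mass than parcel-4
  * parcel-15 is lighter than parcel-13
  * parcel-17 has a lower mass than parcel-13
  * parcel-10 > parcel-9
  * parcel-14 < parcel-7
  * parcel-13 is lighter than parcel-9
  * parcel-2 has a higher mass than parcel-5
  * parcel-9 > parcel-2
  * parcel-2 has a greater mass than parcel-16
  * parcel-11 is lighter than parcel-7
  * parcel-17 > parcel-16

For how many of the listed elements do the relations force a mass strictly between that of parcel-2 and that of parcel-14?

The relations place parcel-14 below parcel-2. An element lies strictly between them when it is forced above parcel-14 and also forced below parcel-2.
Above parcel-14: {parcel-4, parcel-9, parcel-10, parcel-7}. Below parcel-2: {parcel-16, parcel-5, parcel-4}.
Intersection: {parcel-4} — 1.

1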